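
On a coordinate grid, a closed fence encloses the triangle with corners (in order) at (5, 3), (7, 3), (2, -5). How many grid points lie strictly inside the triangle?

7

By the shoelace formula, twice the signed area is |(5·3 − 7·3) + (7·(-5) − 2·3) + (2·3 − 5·(-5))| = 16, so the area is 8.
Along each edge there are gcd(|Δx|,|Δy|)+1 lattice points, so counting each shared vertex once the boundary has gcd(2,0) + gcd(5,8) + gcd(3,8) = 2+1+1 = 4.
Pick's theorem gives I = A − B/2 + 1 = 8 − 4/2 + 1 = 7.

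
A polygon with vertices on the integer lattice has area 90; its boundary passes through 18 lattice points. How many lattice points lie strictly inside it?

82

From Pick's theorem, I = A − B/2 + 1 = 90 − 18/2 + 1 = 82.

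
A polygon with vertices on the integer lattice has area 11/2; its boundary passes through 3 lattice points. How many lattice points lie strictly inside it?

From Pick's theorem, I = A − B/2 + 1 = 11/2 − 3/2 + 1 = 5.

5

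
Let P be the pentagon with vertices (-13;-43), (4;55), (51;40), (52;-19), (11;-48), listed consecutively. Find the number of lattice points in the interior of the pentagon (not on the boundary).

The shoelace formula gives twice the area as |((-13)·55 − 4·(-43)) + (4·40 − 51·55) + (51·(-19) − 52·40) + (52·(-48) − 11·(-19)) + (11·(-43) − (-13)·(-48))| = 9621, so the area is 9621/2.
Summing gcd(|Δx|,|Δy|) over the edges gives the boundary count: gcd(17,98) + gcd(47,15) + gcd(1,59) + gcd(41,29) + gcd(24,5) = 1+1+1+1+1 = 5.
Pick's theorem gives I = A − B/2 + 1 = 9621/2 − 5/2 + 1 = 4809.

4809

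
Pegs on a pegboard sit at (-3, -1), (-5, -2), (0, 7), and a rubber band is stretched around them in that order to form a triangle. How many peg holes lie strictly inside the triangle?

Using the shoelace formula, 2A = |((-3)·(-2) − (-5)·(-1)) + ((-5)·7 − 0·(-2)) + (0·(-1) − (-3)·7)| = 13, so the area is 6.5.
Summing gcd(|Δx|,|Δy|) over the edges gives the boundary count: gcd(2,1) + gcd(5,9) + gcd(3,8) = 1+1+1 = 3.
By Pick's theorem A = I + B/2 − 1, so I = 6.5 − 3/2 + 1 = 6.

6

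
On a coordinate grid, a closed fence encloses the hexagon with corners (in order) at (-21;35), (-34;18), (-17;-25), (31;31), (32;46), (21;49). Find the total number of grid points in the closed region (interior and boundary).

The shoelace formula gives twice the area as |((-21)·18 − (-34)·35) + ((-34)·(-25) − (-17)·18) + ((-17)·31 − 31·(-25)) + (31·46 − 32·31) + (32·49 − 21·46) + (21·35 − (-21)·49)| = 5016, so the area is 2508.
Summing gcd(|Δx|,|Δy|) over the edges gives the boundary count: gcd(13,17) + gcd(17,43) + gcd(48,56) + gcd(1,15) + gcd(11,3) + gcd(42,14) = 1+1+8+1+1+14 = 26.
Pick's theorem gives I = A − B/2 + 1 = 2508 − 26/2 + 1 = 2496, so the closed region contains I + B = 2496 + 26 = 2522 lattice points.

2522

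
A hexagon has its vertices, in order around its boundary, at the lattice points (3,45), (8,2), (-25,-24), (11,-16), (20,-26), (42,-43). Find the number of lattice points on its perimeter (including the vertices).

Along each edge there are gcd(|Δx|,|Δy|)+1 lattice points, so counting each shared vertex once the boundary has gcd(5,43) + gcd(33,26) + gcd(36,8) + gcd(9,10) + gcd(22,17) + gcd(39,88) = 1+1+4+1+1+1 = 9.

9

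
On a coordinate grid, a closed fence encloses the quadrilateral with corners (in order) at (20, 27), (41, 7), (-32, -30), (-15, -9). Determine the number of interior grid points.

1179

The shoelace formula gives twice the area as |(20·7 − 41·27) + (41·(-30) − (-32)·7) + ((-32)·(-9) − (-15)·(-30)) + ((-15)·27 − 20·(-9))| = 2360, so the area is 1180.
The number of boundary lattice points is Σ gcd(|Δx|,|Δy|) = gcd(21,20) + gcd(73,37) + gcd(17,21) + gcd(35,36) = 1+1+1+1 = 4.
Pick's theorem gives I = A − B/2 + 1 = 1180 − 4/2 + 1 = 1179.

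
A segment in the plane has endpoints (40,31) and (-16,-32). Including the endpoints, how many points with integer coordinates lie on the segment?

The number of lattice points on a segment between lattice points is gcd(|Δx|,|Δy|) + 1 = gcd(56,63) + 1 = 7 + 1 = 8.

8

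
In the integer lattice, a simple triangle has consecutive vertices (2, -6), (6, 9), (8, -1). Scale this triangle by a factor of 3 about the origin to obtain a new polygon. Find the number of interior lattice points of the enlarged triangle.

By the shoelace formula, twice the signed area is |[2·9 − 6·(-6)] + [6·(-1) − 8·9] + [8·(-6) − 2·(-1)]| = 70, so the area is 35.
The number of boundary lattice points is Σ gcd(|Δx|,|Δy|) = gcd(4,15) + gcd(2,10) + gcd(6,5) = 1+2+1 = 4.
Scaling by 3 multiplies the area by 3² = 9 (so the new area is 315) and multiplies the boundary lattice-point count by 3, giving 12.
By Pick's theorem, the interior count of the dilated polygon is 315 − 12/2 + 1 = 310.

310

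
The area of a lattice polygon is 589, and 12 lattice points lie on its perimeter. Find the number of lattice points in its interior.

584

Pick's theorem A = I + B/2 − 1 rearranges to I = A − B/2 + 1 = 589 − 12/2 + 1 = 584.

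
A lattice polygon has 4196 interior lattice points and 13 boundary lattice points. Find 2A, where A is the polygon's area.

Pick's theorem states A = I + B/2 − 1, so A = 4196 + 13/2 − 1 = 8403/2.
Hence 2A = 8403.

8403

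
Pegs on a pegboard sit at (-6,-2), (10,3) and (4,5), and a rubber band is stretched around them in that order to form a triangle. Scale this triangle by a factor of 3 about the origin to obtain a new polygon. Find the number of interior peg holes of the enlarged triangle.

274

By the shoelace formula, twice the signed area is |[(-6)·3 − 10·(-2)] + [10·5 − 4·3] + [4·(-2) − (-6)·5]| = 62, so the area is 31.
Along each edge there are gcd(|Δx|,|Δy|)+1 lattice points, so counting each shared vertex once the boundary has gcd(16,5) + gcd(6,2) + gcd(10,7) = 1+2+1 = 4.
Scaling by 3 multiplies the area by 3² = 9 (so the new area is 279) and multiplies the boundary lattice-point count by 3, giving 12.
By Pick's theorem, the interior count of the dilated polygon is 279 − 12/2 + 1 = 274.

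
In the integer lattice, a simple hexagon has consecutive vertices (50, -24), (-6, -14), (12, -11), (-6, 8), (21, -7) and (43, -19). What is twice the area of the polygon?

886

By the shoelace formula, twice the signed area is |[50·(-14) − (-6)·(-24)] + [(-6)·(-11) − 12·(-14)] + [12·8 − (-6)·(-11)] + [(-6)·(-7) − 21·8] + [21·(-19) − 43·(-7)] + [43·(-24) − 50·(-19)]| = 886, so the area is 443.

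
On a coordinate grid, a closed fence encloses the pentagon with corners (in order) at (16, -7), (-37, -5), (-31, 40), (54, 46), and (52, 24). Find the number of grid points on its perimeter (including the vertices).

8

Summing gcd(|Δx|,|Δy|) over the edges gives the boundary count: gcd(53,2) + gcd(6,45) + gcd(85,6) + gcd(2,22) + gcd(36,31) = 1+3+1+2+1 = 8.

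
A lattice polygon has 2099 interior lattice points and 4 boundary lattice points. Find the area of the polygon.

2100

By Pick's theorem, A = I + B/2 − 1 = 2099 + 4/2 − 1 = 2100.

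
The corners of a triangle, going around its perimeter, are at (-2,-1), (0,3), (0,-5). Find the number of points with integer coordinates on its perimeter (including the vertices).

Along each edge there are gcd(|Δx|,|Δy|)+1 lattice points, so counting each shared vertex once the boundary has gcd(2,4) + gcd(0,8) + gcd(2,4) = 2+8+2 = 12.

12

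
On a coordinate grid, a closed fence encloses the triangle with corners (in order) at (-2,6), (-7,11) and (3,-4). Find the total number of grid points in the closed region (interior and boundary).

The shoelace formula gives twice the area as |((-2)·11 − (-7)·6) + ((-7)·(-4) − 3·11) + (3·6 − (-2)·(-4))| = 25, so the area is 25/2.
Along each edge there are gcd(|Δx|,|Δy|)+1 lattice points, so counting each shared vertex once the boundary has gcd(5,5) + gcd(10,15) + gcd(5,10) = 5+5+5 = 15.
Pick's theorem gives I = A − B/2 + 1 = 25/2 − 15/2 + 1 = 6, so the closed region contains I + B = 6 + 15 = 21 lattice points.

21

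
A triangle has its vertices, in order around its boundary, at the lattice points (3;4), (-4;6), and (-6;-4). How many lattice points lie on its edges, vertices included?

4

The number of boundary lattice points is Σ gcd(|Δx|,|Δy|) = gcd(7,2) + gcd(2,10) + gcd(9,8) = 1+2+1 = 4.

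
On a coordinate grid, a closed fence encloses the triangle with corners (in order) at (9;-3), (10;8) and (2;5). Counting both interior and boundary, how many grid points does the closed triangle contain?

45

The shoelace formula gives twice the area as |(9·8 − 10·(-3)) + (10·5 − 2·8) + (2·(-3) − 9·5)| = 85, so the area is 42.5.
Along each edge there are gcd(|Δx|,|Δy|)+1 lattice points, so counting each shared vertex once the boundary has gcd(1,11) + gcd(8,3) + gcd(7,8) = 1+1+1 = 3.
Pick's theorem gives I = A − B/2 + 1 = 42.5 − 3/2 + 1 = 42, so the closed region contains I + B = 42 + 3 = 45 lattice points.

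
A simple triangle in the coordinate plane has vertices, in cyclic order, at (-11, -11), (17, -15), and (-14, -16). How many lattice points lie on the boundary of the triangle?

6

Along each edge there are gcd(|Δx|,|Δy|)+1 lattice points, so counting each shared vertex once the boundary has gcd(28,4) + gcd(31,1) + gcd(3,5) = 4+1+1 = 6.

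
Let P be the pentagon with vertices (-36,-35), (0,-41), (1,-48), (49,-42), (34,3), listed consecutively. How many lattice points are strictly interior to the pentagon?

2146

The shoelace formula gives twice the area as |[(-36)·(-41) − 0·(-35)] + [0·(-48) − 1·(-41)] + [1·(-42) − 49·(-48)] + [49·3 − 34·(-42)] + [34·(-35) − (-36)·3]| = 4320, so the area is 2160.
Summing gcd(|Δx|,|Δy|) over the edges gives the boundary count: gcd(36,6) + gcd(1,7) + gcd(48,6) + gcd(15,45) + gcd(70,38) = 6+1+6+15+2 = 30.
By Pick's theorem A = I + B/2 − 1, so I = 2160 − 30/2 + 1 = 2146.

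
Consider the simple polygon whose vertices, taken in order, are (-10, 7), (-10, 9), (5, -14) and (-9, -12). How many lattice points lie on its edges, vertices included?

6

Along each edge there are gcd(|Δx|,|Δy|)+1 lattice points, so counting each shared vertex once the boundary has gcd(0,2) + gcd(15,23) + gcd(14,2) + gcd(1,19) = 2+1+2+1 = 6.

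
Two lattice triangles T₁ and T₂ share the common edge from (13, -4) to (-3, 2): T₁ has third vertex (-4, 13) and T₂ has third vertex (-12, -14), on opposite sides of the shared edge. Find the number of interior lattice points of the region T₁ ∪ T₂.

The union is the simple quadrilateral with vertices (13, -4), (-4, 13), (-3, 2), (-12, -14) in order.
By the shoelace formula, twice the signed area is |(13·13 − (-4)·(-4)) + ((-4)·2 − (-3)·13) + ((-3)·(-14) − (-12)·2) + ((-12)·(-4) − 13·(-14))| = 480, so the area is 240.
Along each edge there are gcd(|Δx|,|Δy|)+1 lattice points, so counting each shared vertex once the boundary has gcd(17,17) + gcd(1,11) + gcd(9,16) + gcd(25,10) = 17+1+1+5 = 24.
By Pick's theorem I = A − B/2 + 1 = 240 − 24/2 + 1 = 229.

229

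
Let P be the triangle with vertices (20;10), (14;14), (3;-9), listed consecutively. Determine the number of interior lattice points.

90

By the shoelace formula, twice the signed area is |[20·14 − 14·10] + [14·(-9) − 3·14] + [3·10 − 20·(-9)]| = 182, so the area is 91.
Along each edge there are gcd(|Δx|,|Δy|)+1 lattice points, so counting each shared vertex once the boundary has gcd(6,4) + gcd(11,23) + gcd(17,19) = 2+1+1 = 4.
By Pick's theorem A = I + B/2 − 1, so I = 91 − 4/2 + 1 = 90.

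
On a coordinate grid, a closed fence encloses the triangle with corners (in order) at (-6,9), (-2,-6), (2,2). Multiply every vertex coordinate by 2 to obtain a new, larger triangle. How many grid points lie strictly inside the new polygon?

179

Using the shoelace formula, 2A = |((-6)·(-6) − (-2)·9) + ((-2)·2 − 2·(-6)) + (2·9 − (-6)·2)| = 92, so the area is 46.
Summing gcd(|Δx|,|Δy|) over the edges gives the boundary count: gcd(4,15) + gcd(4,8) + gcd(8,7) = 1+4+1 = 6.
Scaling by 2 multiplies the area by 2² = 4 (so the new area is 184) and multiplies the boundary lattice-point count by 2, giving 12.
By Pick's theorem, the interior count of the dilated polygon is 184 − 12/2 + 1 = 179.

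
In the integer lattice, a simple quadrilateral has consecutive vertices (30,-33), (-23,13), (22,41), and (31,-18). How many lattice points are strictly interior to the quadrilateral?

The shoelace formula gives twice the area as |(30·13 − (-23)·(-33)) + ((-23)·41 − 22·13) + (22·(-18) − 31·41) + (31·(-33) − 30·(-18))| = 3748, so the area is 1874.
The number of boundary lattice points is Σ gcd(|Δx|,|Δy|) = gcd(53,46) + gcd(45,28) + gcd(9,59) + gcd(1,15) = 1+1+1+1 = 4.
By Pick's theorem A = I + B/2 − 1, so I = 1874 − 4/2 + 1 = 1873.

1873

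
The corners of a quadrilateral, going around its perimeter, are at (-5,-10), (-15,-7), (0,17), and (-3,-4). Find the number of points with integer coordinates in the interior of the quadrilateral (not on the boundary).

Using the shoelace formula, 2A = |((-5)·(-7) − (-15)·(-10)) + ((-15)·17 − 0·(-7)) + (0·(-4) − (-3)·17) + ((-3)·(-10) − (-5)·(-4))| = 309, so the area is 309/2.
Summing gcd(|Δx|,|Δy|) over the edges gives the boundary count: gcd(10,3) + gcd(15,24) + gcd(3,21) + gcd(2,6) = 1+3+3+2 = 9.
Pick's theorem gives I = A − B/2 + 1 = 309/2 − 9/2 + 1 = 151.

151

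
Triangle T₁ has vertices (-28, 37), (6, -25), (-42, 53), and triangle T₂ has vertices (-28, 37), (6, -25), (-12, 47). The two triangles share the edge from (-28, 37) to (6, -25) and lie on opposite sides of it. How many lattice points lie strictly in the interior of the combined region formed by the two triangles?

The union is the simple quadrilateral with vertices (-28, 37), (-42, 53), (6, -25), (-12, 47) in order.
By the shoelace formula, twice the signed area is |[(-28)·53 − (-42)·37] + [(-42)·(-25) − 6·53] + [6·47 − (-12)·(-25)] + [(-12)·37 − (-28)·47]| = 1656, so the area is 828.
Along each edge there are gcd(|Δx|,|Δy|)+1 lattice points, so counting each shared vertex once the boundary has gcd(14,16) + gcd(48,78) + gcd(18,72) + gcd(16,10) = 2+6+18+2 = 28.
By Pick's theorem I = A − B/2 + 1 = 828 − 28/2 + 1 = 815.

815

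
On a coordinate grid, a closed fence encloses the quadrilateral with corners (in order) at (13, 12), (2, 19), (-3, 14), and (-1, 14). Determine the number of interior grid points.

39

Using the shoelace formula, 2A = |[13·19 − 2·12] + [2·14 − (-3)·19] + [(-3)·14 − (-1)·14] + [(-1)·12 − 13·14]| = 86, so the area is 43.
Summing gcd(|Δx|,|Δy|) over the edges gives the boundary count: gcd(11,7) + gcd(5,5) + gcd(2,0) + gcd(14,2) = 1+5+2+2 = 10.
Pick's theorem gives I = A − B/2 + 1 = 43 − 10/2 + 1 = 39.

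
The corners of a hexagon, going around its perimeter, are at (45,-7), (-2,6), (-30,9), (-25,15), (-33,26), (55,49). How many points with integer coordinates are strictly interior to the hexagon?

2797

The shoelace formula gives twice the area as |(45·6 − (-2)·(-7)) + ((-2)·9 − (-30)·6) + ((-30)·15 − (-25)·9) + ((-25)·26 − (-33)·15) + ((-33)·49 − 55·26) + (55·(-7) − 45·49)| = 5599, so the area is 5599/2.
The number of boundary lattice points is Σ gcd(|Δx|,|Δy|) = gcd(47,13) + gcd(28,3) + gcd(5,6) + gcd(8,11) + gcd(88,23) + gcd(10,56) = 1+1+1+1+1+2 = 7.
Pick's theorem gives I = A − B/2 + 1 = 5599/2 − 7/2 + 1 = 2797.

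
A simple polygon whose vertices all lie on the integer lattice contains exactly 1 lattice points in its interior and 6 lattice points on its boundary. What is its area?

3

By Pick's theorem, A = I + B/2 − 1 = 1 + 6/2 − 1 = 3.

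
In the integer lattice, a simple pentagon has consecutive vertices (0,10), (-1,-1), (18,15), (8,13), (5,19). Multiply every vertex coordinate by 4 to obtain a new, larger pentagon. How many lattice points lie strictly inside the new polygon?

Using the shoelace formula, 2A = |(0·(-1) − (-1)·10) + ((-1)·15 − 18·(-1)) + (18·13 − 8·15) + (8·19 − 5·13) + (5·10 − 0·19)| = 264, so the area is 132.
Along each edge there are gcd(|Δx|,|Δy|)+1 lattice points, so counting each shared vertex once the boundary has gcd(1,11) + gcd(19,16) + gcd(10,2) + gcd(3,6) + gcd(5,9) = 1+1+2+3+1 = 8.
Scaling by 4 multiplies the area by 4² = 16 (so the new area is 2112) and multiplies the boundary lattice-point count by 4, giving 32.
By Pick's theorem, the interior count of the dilated polygon is 2112 − 32/2 + 1 = 2097.

2097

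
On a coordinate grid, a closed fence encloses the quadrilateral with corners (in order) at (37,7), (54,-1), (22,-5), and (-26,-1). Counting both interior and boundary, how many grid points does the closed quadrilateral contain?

486

By the shoelace formula, twice the signed area is |[37·(-1) − 54·7] + [54·(-5) − 22·(-1)] + [22·(-1) − (-26)·(-5)] + [(-26)·7 − 37·(-1)]| = 960, so the area is 480.
Along each edge there are gcd(|Δx|,|Δy|)+1 lattice points, so counting each shared vertex once the boundary has gcd(17,8) + gcd(32,4) + gcd(48,4) + gcd(63,8) = 1+4+4+1 = 10.
Pick's theorem gives I = A − B/2 + 1 = 480 − 10/2 + 1 = 476, so the closed region contains I + B = 476 + 10 = 486 lattice points.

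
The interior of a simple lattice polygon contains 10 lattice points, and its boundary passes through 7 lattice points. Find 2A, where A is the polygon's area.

Pick's theorem states A = I + B/2 − 1, so A = 10 + 7/2 − 1 = 25/2.
Hence 2A = 25.

25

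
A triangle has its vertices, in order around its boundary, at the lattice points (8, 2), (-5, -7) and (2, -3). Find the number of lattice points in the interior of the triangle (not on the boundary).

5

Using the shoelace formula, 2A = |(8·(-7) − (-5)·2) + ((-5)·(-3) − 2·(-7)) + (2·2 − 8·(-3))| = 11, so the area is 5.5.
Along each edge there are gcd(|Δx|,|Δy|)+1 lattice points, so counting each shared vertex once the boundary has gcd(13,9) + gcd(7,4) + gcd(6,5) = 1+1+1 = 3.
Pick's theorem gives I = A − B/2 + 1 = 5.5 − 3/2 + 1 = 5.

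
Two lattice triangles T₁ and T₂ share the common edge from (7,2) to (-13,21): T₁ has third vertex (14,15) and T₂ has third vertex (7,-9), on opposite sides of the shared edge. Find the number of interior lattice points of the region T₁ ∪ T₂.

The union is the simple quadrilateral with vertices (7,2), (14,15), (-13,21), (7,-9) in order.
The shoelace formula gives twice the area as |[7·15 − 14·2] + [14·21 − (-13)·15] + [(-13)·(-9) − 7·21] + [7·2 − 7·(-9)]| = 613, so the area is 613/2.
Along each edge there are gcd(|Δx|,|Δy|)+1 lattice points, so counting each shared vertex once the boundary has gcd(7,13) + gcd(27,6) + gcd(20,30) + gcd(0,11) = 1+3+10+11 = 25.
By Pick's theorem I = A − B/2 + 1 = 613/2 − 25/2 + 1 = 295.

295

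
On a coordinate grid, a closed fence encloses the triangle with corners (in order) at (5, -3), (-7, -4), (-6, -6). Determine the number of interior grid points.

12

The shoelace formula gives twice the area as |(5·(-4) − (-7)·(-3)) + ((-7)·(-6) − (-6)·(-4)) + ((-6)·(-3) − 5·(-6))| = 25, so the area is 12.5.
The number of boundary lattice points is Σ gcd(|Δx|,|Δy|) = gcd(12,1) + gcd(1,2) + gcd(11,3) = 1+1+1 = 3.
Pick's theorem gives I = A − B/2 + 1 = 12.5 − 3/2 + 1 = 12.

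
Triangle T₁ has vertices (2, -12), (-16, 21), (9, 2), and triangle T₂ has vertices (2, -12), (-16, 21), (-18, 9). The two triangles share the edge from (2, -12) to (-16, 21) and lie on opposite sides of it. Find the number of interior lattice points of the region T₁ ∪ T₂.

The union is the simple quadrilateral with vertices (2, -12), (9, 2), (-16, 21), (-18, 9) in order.
The shoelace formula gives twice the area as |[2·2 − 9·(-12)] + [9·21 − (-16)·2] + [(-16)·9 − (-18)·21] + [(-18)·(-12) − 2·9]| = 765, so the area is 765/2.
Summing gcd(|Δx|,|Δy|) over the edges gives the boundary count: gcd(7,14) + gcd(25,19) + gcd(2,12) + gcd(20,21) = 7+1+2+1 = 11.
By Pick's theorem I = A − B/2 + 1 = 765/2 − 11/2 + 1 = 378.

378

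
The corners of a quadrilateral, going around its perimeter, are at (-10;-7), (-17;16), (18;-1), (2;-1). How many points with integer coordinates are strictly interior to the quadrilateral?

By the shoelace formula, twice the signed area is |[(-10)·16 − (-17)·(-7)] + [(-17)·(-1) − 18·16] + [18·(-1) − 2·(-1)] + [2·(-7) − (-10)·(-1)]| = 590, so the area is 295.
The number of boundary lattice points is Σ gcd(|Δx|,|Δy|) = gcd(7,23) + gcd(35,17) + gcd(16,0) + gcd(12,6) = 1+1+16+6 = 24.
Pick's theorem gives I = A − B/2 + 1 = 295 − 24/2 + 1 = 284.

284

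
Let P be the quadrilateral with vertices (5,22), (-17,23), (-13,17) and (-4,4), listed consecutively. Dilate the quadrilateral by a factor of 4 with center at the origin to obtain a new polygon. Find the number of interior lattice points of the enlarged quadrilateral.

By the shoelace formula, twice the signed area is |[5·23 − (-17)·22] + [(-17)·17 − (-13)·23] + [(-13)·4 − (-4)·17] + [(-4)·22 − 5·4]| = 407, so the area is 407/2.
Summing gcd(|Δx|,|Δy|) over the edges gives the boundary count: gcd(22,1) + gcd(4,6) + gcd(9,13) + gcd(9,18) = 1+2+1+9 = 13.
Scaling by 4 multiplies the area by 4² = 16 (so the new area is 3256) and multiplies the boundary lattice-point count by 4, giving 52.
By Pick's theorem, the interior count of the dilated polygon is 3256 − 52/2 + 1 = 3231.

3231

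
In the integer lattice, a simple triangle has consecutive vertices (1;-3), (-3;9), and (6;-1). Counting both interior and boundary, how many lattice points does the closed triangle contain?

38

The shoelace formula gives twice the area as |(1·9 − (-3)·(-3)) + ((-3)·(-1) − 6·9) + (6·(-3) − 1·(-1))| = 68, so the area is 34.
Along each edge there are gcd(|Δx|,|Δy|)+1 lattice points, so counting each shared vertex once the boundary has gcd(4,12) + gcd(9,10) + gcd(5,2) = 4+1+1 = 6.
Pick's theorem gives I = A − B/2 + 1 = 34 − 6/2 + 1 = 32, so the closed region contains I + B = 32 + 6 = 38 lattice points.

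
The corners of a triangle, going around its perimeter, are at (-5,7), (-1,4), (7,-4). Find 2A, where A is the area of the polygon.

The shoelace formula gives twice the area as |((-5)·4 − (-1)·7) + ((-1)·(-4) − 7·4) + (7·7 − (-5)·(-4))| = 8, so the area is 4.

8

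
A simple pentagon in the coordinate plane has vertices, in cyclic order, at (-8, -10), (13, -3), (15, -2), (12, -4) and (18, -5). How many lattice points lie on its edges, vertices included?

11

The number of boundary lattice points is Σ gcd(|Δx|,|Δy|) = gcd(21,7) + gcd(2,1) + gcd(3,2) + gcd(6,1) + gcd(26,5) = 7+1+1+1+1 = 11.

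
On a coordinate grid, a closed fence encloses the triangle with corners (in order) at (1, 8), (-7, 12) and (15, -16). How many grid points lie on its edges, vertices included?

8

Along each edge there are gcd(|Δx|,|Δy|)+1 lattice points, so counting each shared vertex once the boundary has gcd(8,4) + gcd(22,28) + gcd(14,24) = 4+2+2 = 8.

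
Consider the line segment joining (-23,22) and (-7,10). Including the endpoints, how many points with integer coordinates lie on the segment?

5

The number of lattice points on a segment between lattice points is gcd(|Δx|,|Δy|) + 1 = gcd(16,12) + 1 = 4 + 1 = 5.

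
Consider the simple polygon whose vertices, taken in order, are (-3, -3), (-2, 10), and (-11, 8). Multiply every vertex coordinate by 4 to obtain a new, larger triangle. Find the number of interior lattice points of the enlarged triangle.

Using the shoelace formula, 2A = |((-3)·10 − (-2)·(-3)) + ((-2)·8 − (-11)·10) + ((-11)·(-3) − (-3)·8)| = 115, so the area is 57.5.
Summing gcd(|Δx|,|Δy|) over the edges gives the boundary count: gcd(1,13) + gcd(9,2) + gcd(8,11) = 1+1+1 = 3.
Scaling by 4 multiplies the area by 4² = 16 (so the new area is 920) and multiplies the boundary lattice-point count by 4, giving 12.
By Pick's theorem, the interior count of the dilated polygon is 920 − 12/2 + 1 = 915.

915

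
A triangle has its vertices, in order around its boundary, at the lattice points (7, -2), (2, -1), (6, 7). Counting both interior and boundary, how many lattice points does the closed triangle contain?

26

By the shoelace formula, twice the signed area is |[7·(-1) − 2·(-2)] + [2·7 − 6·(-1)] + [6·(-2) − 7·7]| = 44, so the area is 22.
Summing gcd(|Δx|,|Δy|) over the edges gives the boundary count: gcd(5,1) + gcd(4,8) + gcd(1,9) = 1+4+1 = 6.
Pick's theorem gives I = A − B/2 + 1 = 22 − 6/2 + 1 = 20, so the closed region contains I + B = 20 + 6 = 26 lattice points.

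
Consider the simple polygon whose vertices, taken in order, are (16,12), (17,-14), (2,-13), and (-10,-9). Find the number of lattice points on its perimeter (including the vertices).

7

The number of boundary lattice points is Σ gcd(|Δx|,|Δy|) = gcd(1,26) + gcd(15,1) + gcd(12,4) + gcd(26,21) = 1+1+4+1 = 7.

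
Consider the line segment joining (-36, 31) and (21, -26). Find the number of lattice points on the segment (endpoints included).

The number of lattice points on a segment between lattice points is gcd(|Δx|,|Δy|) + 1 = gcd(57,57) + 1 = 57 + 1 = 58.

58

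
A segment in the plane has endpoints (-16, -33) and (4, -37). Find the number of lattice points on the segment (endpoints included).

5

The number of lattice points on a segment between lattice points is gcd(|Δx|,|Δy|) + 1 = gcd(20,4) + 1 = 4 + 1 = 5.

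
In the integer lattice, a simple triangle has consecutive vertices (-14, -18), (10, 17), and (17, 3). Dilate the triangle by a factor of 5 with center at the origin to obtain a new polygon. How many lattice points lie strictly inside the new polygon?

Using the shoelace formula, 2A = |((-14)·17 − 10·(-18)) + (10·3 − 17·17) + (17·(-18) − (-14)·3)| = 581, so the area is 581/2.
Summing gcd(|Δx|,|Δy|) over the edges gives the boundary count: gcd(24,35) + gcd(7,14) + gcd(31,21) = 1+7+1 = 9.
Scaling by 5 multiplies the area by 5² = 25 (so the new area is 7262.5) and multiplies the boundary lattice-point count by 5, giving 45.
By Pick's theorem, the interior count of the dilated polygon is 7262.5 − 45/2 + 1 = 7241.

7241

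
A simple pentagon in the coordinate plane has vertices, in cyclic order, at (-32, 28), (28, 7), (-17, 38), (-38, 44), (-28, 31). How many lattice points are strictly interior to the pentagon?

563

Using the shoelace formula, 2A = |((-32)·7 − 28·28) + (28·38 − (-17)·7) + ((-17)·44 − (-38)·38) + ((-38)·31 − (-28)·44) + ((-28)·28 − (-32)·31)| = 1133, so the area is 1133/2.
The number of boundary lattice points is Σ gcd(|Δx|,|Δy|) = gcd(60,21) + gcd(45,31) + gcd(21,6) + gcd(10,13) + gcd(4,3) = 3+1+3+1+1 = 9.
By Pick's theorem A = I + B/2 − 1, so I = 1133/2 − 9/2 + 1 = 563.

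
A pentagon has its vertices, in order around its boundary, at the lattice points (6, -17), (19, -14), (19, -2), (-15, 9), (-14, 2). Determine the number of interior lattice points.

458

The shoelace formula gives twice the area as |[6·(-14) − 19·(-17)] + [19·(-2) − 19·(-14)] + [19·9 − (-15)·(-2)] + [(-15)·2 − (-14)·9] + [(-14)·(-17) − 6·2]| = 930, so the area is 465.
The number of boundary lattice points is Σ gcd(|Δx|,|Δy|) = gcd(13,3) + gcd(0,12) + gcd(34,11) + gcd(1,7) + gcd(20,19) = 1+12+1+1+1 = 16.
Pick's theorem gives I = A − B/2 + 1 = 465 − 16/2 + 1 = 458.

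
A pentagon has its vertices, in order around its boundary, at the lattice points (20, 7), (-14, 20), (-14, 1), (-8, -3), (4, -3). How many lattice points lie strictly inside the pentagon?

452

Using the shoelace formula, 2A = |[20·20 − (-14)·7] + [(-14)·1 − (-14)·20] + [(-14)·(-3) − (-8)·1] + [(-8)·(-3) − 4·(-3)] + [4·7 − 20·(-3)]| = 938, so the area is 469.
Summing gcd(|Δx|,|Δy|) over the edges gives the boundary count: gcd(34,13) + gcd(0,19) + gcd(6,4) + gcd(12,0) + gcd(16,10) = 1+19+2+12+2 = 36.
By Pick's theorem A = I + B/2 − 1, so I = 469 − 36/2 + 1 = 452.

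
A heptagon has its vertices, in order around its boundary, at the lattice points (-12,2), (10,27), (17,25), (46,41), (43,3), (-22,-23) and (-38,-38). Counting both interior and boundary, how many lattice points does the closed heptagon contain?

By the shoelace formula, twice the signed area is |[(-12)·27 − 10·2] + [10·25 − 17·27] + [17·41 − 46·25] + [46·3 − 43·41] + [43·(-23) − (-22)·3] + [(-22)·(-38) − (-38)·(-23)] + [(-38)·2 − (-12)·(-38)]| = 4124, so the area is 2062.
Along each edge there are gcd(|Δx|,|Δy|)+1 lattice points, so counting each shared vertex once the boundary has gcd(22,25) + gcd(7,2) + gcd(29,16) + gcd(3,38) + gcd(65,26) + gcd(16,15) + gcd(26,40) = 1+1+1+1+13+1+2 = 20.
Pick's theorem gives I = A − B/2 + 1 = 2062 − 20/2 + 1 = 2053, so the closed region contains I + B = 2053 + 20 = 2073 lattice points.

2073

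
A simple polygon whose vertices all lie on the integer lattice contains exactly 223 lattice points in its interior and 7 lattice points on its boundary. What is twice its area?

Pick's theorem states A = I + B/2 − 1, so A = 223 + 7/2 − 1 = 451/2.
Hence 2A = 451.

451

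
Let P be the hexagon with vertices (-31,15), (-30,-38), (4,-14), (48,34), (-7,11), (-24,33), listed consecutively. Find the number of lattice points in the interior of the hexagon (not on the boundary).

2231

The shoelace formula gives twice the area as |[(-31)·(-38) − (-30)·15] + [(-30)·(-14) − 4·(-38)] + [4·34 − 48·(-14)] + [48·11 − (-7)·34] + [(-7)·33 − (-24)·11] + [(-24)·15 − (-31)·33]| = 4470, so the area is 2235.
Along each edge there are gcd(|Δx|,|Δy|)+1 lattice points, so counting each shared vertex once the boundary has gcd(1,53) + gcd(34,24) + gcd(44,48) + gcd(55,23) + gcd(17,22) + gcd(7,18) = 1+2+4+1+1+1 = 10.
Pick's theorem gives I = A − B/2 + 1 = 2235 − 10/2 + 1 = 2231.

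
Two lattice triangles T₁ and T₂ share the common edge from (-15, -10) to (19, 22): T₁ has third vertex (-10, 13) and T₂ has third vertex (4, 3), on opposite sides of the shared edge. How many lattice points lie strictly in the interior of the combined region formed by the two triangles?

The union is the simple quadrilateral with vertices (-15, -10), (-10, 13), (19, 22), (4, 3) in order.
The shoelace formula gives twice the area as |((-15)·13 − (-10)·(-10)) + ((-10)·22 − 19·13) + (19·3 − 4·22) + (4·(-10) − (-15)·3)| = 788, so the area is 394.
Summing gcd(|Δx|,|Δy|) over the edges gives the boundary count: gcd(5,23) + gcd(29,9) + gcd(15,19) + gcd(19,13) = 1+1+1+1 = 4.
By Pick's theorem I = A − B/2 + 1 = 394 − 4/2 + 1 = 393.

393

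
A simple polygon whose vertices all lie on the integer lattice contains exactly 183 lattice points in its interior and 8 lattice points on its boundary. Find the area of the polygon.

By Pick's theorem, A = I + B/2 − 1 = 183 + 8/2 − 1 = 186.

186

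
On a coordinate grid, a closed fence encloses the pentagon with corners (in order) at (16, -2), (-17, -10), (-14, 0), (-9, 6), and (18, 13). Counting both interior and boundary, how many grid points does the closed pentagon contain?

Using the shoelace formula, 2A = |(16·(-10) − (-17)·(-2)) + ((-17)·0 − (-14)·(-10)) + ((-14)·6 − (-9)·0) + ((-9)·13 − 18·6) + (18·(-2) − 16·13)| = 887, so the area is 887/2.
Summing gcd(|Δx|,|Δy|) over the edges gives the boundary count: gcd(33,8) + gcd(3,10) + gcd(5,6) + gcd(27,7) + gcd(2,15) = 1+1+1+1+1 = 5.
Pick's theorem gives I = A − B/2 + 1 = 887/2 − 5/2 + 1 = 442, so the closed region contains I + B = 442 + 5 = 447 lattice points.

447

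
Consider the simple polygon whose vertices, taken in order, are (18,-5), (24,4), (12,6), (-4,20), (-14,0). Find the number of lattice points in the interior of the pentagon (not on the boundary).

The shoelace formula gives twice the area as |[18·4 − 24·(-5)] + [24·6 − 12·4] + [12·20 − (-4)·6] + [(-4)·0 − (-14)·20] + [(-14)·(-5) − 18·0]| = 902, so the area is 451.
Along each edge there are gcd(|Δx|,|Δy|)+1 lattice points, so counting each shared vertex once the boundary has gcd(6,9) + gcd(12,2) + gcd(16,14) + gcd(10,20) + gcd(32,5) = 3+2+2+10+1 = 18.
By Pick's theorem A = I + B/2 − 1, so I = 451 − 18/2 + 1 = 443.

443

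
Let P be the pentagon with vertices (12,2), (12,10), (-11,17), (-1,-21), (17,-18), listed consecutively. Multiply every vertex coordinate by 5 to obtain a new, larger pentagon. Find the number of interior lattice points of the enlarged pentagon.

The shoelace formula gives twice the area as |(12·10 − 12·2) + (12·17 − (-11)·10) + ((-11)·(-21) − (-1)·17) + ((-1)·(-18) − 17·(-21)) + (17·2 − 12·(-18))| = 1283, so the area is 641.5.
The number of boundary lattice points is Σ gcd(|Δx|,|Δy|) = gcd(0,8) + gcd(23,7) + gcd(10,38) + gcd(18,3) + gcd(5,20) = 8+1+2+3+5 = 19.
Scaling by 5 multiplies the area by 5² = 25 (so the new area is 16037.5) and multiplies the boundary lattice-point count by 5, giving 95.
By Pick's theorem, the interior count of the dilated polygon is 16037.5 − 95/2 + 1 = 15991.

15991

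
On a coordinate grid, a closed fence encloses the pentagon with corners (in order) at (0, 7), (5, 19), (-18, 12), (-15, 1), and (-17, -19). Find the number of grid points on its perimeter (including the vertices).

6

The number of boundary lattice points is Σ gcd(|Δx|,|Δy|) = gcd(5,12) + gcd(23,7) + gcd(3,11) + gcd(2,20) + gcd(17,26) = 1+1+1+2+1 = 6.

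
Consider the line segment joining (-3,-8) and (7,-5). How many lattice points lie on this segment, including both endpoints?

The number of lattice points on a segment between lattice points is gcd(|Δx|,|Δy|) + 1 = gcd(10,3) + 1 = 1 + 1 = 2.

2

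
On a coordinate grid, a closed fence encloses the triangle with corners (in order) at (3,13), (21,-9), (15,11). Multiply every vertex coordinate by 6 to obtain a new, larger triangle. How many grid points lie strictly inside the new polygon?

4087

Using the shoelace formula, 2A = |(3·(-9) − 21·13) + (21·11 − 15·(-9)) + (15·13 − 3·11)| = 228, so the area is 114.
The number of boundary lattice points is Σ gcd(|Δx|,|Δy|) = gcd(18,22) + gcd(6,20) + gcd(12,2) = 2+2+2 = 6.
Scaling by 6 multiplies the area by 6² = 36 (so the new area is 4104) and multiplies the boundary lattice-point count by 6, giving 36.
By Pick's theorem, the interior count of the dilated polygon is 4104 − 36/2 + 1 = 4087.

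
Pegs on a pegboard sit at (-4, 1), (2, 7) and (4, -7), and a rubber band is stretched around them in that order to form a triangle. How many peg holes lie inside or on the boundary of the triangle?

By the shoelace formula, twice the signed area is |[(-4)·7 − 2·1] + [2·(-7) − 4·7] + [4·1 − (-4)·(-7)]| = 96, so the area is 48.
Along each edge there are gcd(|Δx|,|Δy|)+1 lattice points, so counting each shared vertex once the boundary has gcd(6,6) + gcd(2,14) + gcd(8,8) = 6+2+8 = 16.
Pick's theorem gives I = A − B/2 + 1 = 48 − 16/2 + 1 = 41, so the closed region contains I + B = 41 + 16 = 57 lattice points.

57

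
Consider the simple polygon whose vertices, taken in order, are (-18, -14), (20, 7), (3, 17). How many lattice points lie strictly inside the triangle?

By the shoelace formula, twice the signed area is |[(-18)·7 − 20·(-14)] + [20·17 − 3·7] + [3·(-14) − (-18)·17]| = 737, so the area is 368.5.
Summing gcd(|Δx|,|Δy|) over the edges gives the boundary count: gcd(38,21) + gcd(17,10) + gcd(21,31) = 1+1+1 = 3.
Pick's theorem gives I = A − B/2 + 1 = 368.5 − 3/2 + 1 = 368.

368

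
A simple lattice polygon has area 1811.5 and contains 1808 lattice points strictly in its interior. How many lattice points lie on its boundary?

Pick's theorem gives A = I + B/2 − 1, so B = 2(A − I + 1) = 2(1811.5 − 1808 + 1) = 9.

9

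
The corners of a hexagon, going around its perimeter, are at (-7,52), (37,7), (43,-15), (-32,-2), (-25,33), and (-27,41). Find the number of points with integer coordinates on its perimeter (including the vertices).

14

The number of boundary lattice points is Σ gcd(|Δx|,|Δy|) = gcd(44,45) + gcd(6,22) + gcd(75,13) + gcd(7,35) + gcd(2,8) + gcd(20,11) = 1+2+1+7+2+1 = 14.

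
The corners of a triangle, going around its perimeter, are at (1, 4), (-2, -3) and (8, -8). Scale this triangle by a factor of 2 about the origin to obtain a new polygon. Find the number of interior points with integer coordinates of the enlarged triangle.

164

Using the shoelace formula, 2A = |(1·(-3) − (-2)·4) + ((-2)·(-8) − 8·(-3)) + (8·4 − 1·(-8))| = 85, so the area is 42.5.
The number of boundary lattice points is Σ gcd(|Δx|,|Δy|) = gcd(3,7) + gcd(10,5) + gcd(7,12) = 1+5+1 = 7.
Scaling by 2 multiplies the area by 2² = 4 (so the new area is 170) and multiplies the boundary lattice-point count by 2, giving 14.
By Pick's theorem, the interior count of the dilated polygon is 170 − 14/2 + 1 = 164.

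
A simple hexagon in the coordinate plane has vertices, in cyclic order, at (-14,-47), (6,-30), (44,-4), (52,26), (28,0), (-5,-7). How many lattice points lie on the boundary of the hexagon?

Along each edge there are gcd(|Δx|,|Δy|)+1 lattice points, so counting each shared vertex once the boundary has gcd(20,17) + gcd(38,26) + gcd(8,30) + gcd(24,26) + gcd(33,7) + gcd(9,40) = 1+2+2+2+1+1 = 9.

9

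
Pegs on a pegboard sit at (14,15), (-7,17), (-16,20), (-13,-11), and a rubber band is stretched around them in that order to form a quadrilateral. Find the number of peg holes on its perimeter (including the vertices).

Summing gcd(|Δx|,|Δy|) over the edges gives the boundary count: gcd(21,2) + gcd(9,3) + gcd(3,31) + gcd(27,26) = 1+3+1+1 = 6.

6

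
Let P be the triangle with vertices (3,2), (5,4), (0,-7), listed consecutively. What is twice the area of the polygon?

12

By the shoelace formula, twice the signed area is |(3·4 − 5·2) + (5·(-7) − 0·4) + (0·2 − 3·(-7))| = 12, so the area is 6.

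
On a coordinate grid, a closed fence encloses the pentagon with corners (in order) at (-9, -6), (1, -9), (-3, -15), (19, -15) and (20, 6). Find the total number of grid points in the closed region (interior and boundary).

376

The shoelace formula gives twice the area as |((-9)·(-9) − 1·(-6)) + (1·(-15) − (-3)·(-9)) + ((-3)·(-15) − 19·(-15)) + (19·6 − 20·(-15)) + (20·(-6) − (-9)·6)| = 723, so the area is 723/2.
Along each edge there are gcd(|Δx|,|Δy|)+1 lattice points, so counting each shared vertex once the boundary has gcd(10,3) + gcd(4,6) + gcd(22,0) + gcd(1,21) + gcd(29,12) = 1+2+22+1+1 = 27.
Pick's theorem gives I = A − B/2 + 1 = 723/2 − 27/2 + 1 = 349, so the closed region contains I + B = 349 + 27 = 376 lattice points.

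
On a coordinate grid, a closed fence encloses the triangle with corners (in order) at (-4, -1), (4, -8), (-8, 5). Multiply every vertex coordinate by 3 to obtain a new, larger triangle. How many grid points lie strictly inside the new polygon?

85

The shoelace formula gives twice the area as |[(-4)·(-8) − 4·(-1)] + [4·5 − (-8)·(-8)] + [(-8)·(-1) − (-4)·5]| = 20, so the area is 10.
Summing gcd(|Δx|,|Δy|) over the edges gives the boundary count: gcd(8,7) + gcd(12,13) + gcd(4,6) = 1+1+2 = 4.
Scaling by 3 multiplies the area by 3² = 9 (so the new area is 90) and multiplies the boundary lattice-point count by 3, giving 12.
By Pick's theorem, the interior count of the dilated polygon is 90 − 12/2 + 1 = 85.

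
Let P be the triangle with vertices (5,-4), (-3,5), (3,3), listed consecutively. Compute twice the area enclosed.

Using the shoelace formula, 2A = |(5·5 − (-3)·(-4)) + ((-3)·3 − 3·5) + (3·(-4) − 5·3)| = 38, so the area is 19.

38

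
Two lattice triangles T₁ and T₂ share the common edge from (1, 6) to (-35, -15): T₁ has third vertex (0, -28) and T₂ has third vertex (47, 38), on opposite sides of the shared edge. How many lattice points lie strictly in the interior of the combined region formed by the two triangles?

693

The union is the simple quadrilateral with vertices (1, 6), (0, -28), (-35, -15), (47, 38) in order.
The shoelace formula gives twice the area as |[1·(-28) − 0·6] + [0·(-15) − (-35)·(-28)] + [(-35)·38 − 47·(-15)] + [47·6 − 1·38]| = 1389, so the area is 694.5.
Summing gcd(|Δx|,|Δy|) over the edges gives the boundary count: gcd(1,34) + gcd(35,13) + gcd(82,53) + gcd(46,32) = 1+1+1+2 = 5.
By Pick's theorem I = A − B/2 + 1 = 694.5 − 5/2 + 1 = 693.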